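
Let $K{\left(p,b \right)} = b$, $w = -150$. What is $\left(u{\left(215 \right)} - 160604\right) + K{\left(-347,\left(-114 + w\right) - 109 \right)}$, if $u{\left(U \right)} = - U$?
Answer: $-161192$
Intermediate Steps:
$\left(u{\left(215 \right)} - 160604\right) + K{\left(-347,\left(-114 + w\right) - 109 \right)} = \left(\left(-1\right) 215 - 160604\right) - 373 = \left(-215 - 160604\right) - 373 = -160819 - 373 = -161192$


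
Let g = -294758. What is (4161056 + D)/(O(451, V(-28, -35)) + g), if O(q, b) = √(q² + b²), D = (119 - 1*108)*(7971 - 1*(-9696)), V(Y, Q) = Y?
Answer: -1283786929894/86882074379 - 4355393*√204185/86882074379 ≈ -14.799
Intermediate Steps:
D = 194337 (D = (119 - 108)*(7971 + 9696) = 11*17667 = 194337)
O(q, b) = √(b² + q²)
(4161056 + D)/(O(451, V(-28, -35)) + g) = (4161056 + 194337)/(√((-28)² + 451²) - 294758) = 4355393/(√(784 + 203401) - 294758) = 4355393/(√204185 - 294758) = 4355393/(-294758 + √204185)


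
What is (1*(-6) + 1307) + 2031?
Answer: 3332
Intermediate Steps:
(1*(-6) + 1307) + 2031 = (-6 + 1307) + 2031 = 1301 + 2031 = 3332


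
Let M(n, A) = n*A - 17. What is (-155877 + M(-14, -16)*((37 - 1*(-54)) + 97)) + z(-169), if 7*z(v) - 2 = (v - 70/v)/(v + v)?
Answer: -46767180959/399854 ≈ -1.1696e+5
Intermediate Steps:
M(n, A) = -17 + A*n (M(n, A) = A*n - 17 = -17 + A*n)
z(v) = 2/7 + (v - 70/v)/(14*v) (z(v) = 2/7 + ((v - 70/v)/(v + v))/7 = 2/7 + ((v - 70/v)/((2*v)))/7 = 2/7 + ((v - 70/v)*(1/(2*v)))/7 = 2/7 + ((v - 70/v)/(2*v))/7 = 2/7 + (v - 70/v)/(14*v))
(-155877 + M(-14, -16)*((37 - 1*(-54)) + 97)) + z(-169) = (-155877 + (-17 - 16*(-14))*((37 - 1*(-54)) + 97)) + (5/14 - 5/(-169)**2) = (-155877 + (-17 + 224)*((37 + 54) + 97)) + (5/14 - 5*1/28561) = (-155877 + 207*(91 + 97)) + (5/14 - 5/28561) = (-155877 + 207*188) + 142735/399854 = (-155877 + 38916) + 142735/399854 = -116961 + 142735/399854 = -46767180959/399854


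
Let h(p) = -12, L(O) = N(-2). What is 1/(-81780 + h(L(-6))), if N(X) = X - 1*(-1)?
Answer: -1/81792 ≈ -1.2226e-5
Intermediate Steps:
N(X) = 1 + X (N(X) = X + 1 = 1 + X)
L(O) = -1 (L(O) = 1 - 2 = -1)
1/(-81780 + h(L(-6))) = 1/(-81780 - 12) = 1/(-81792) = -1/81792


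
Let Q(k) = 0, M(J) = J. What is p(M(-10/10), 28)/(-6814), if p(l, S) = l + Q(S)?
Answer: 1/6814 ≈ 0.00014676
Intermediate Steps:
p(l, S) = l (p(l, S) = l + 0 = l)
p(M(-10/10), 28)/(-6814) = -10/10/(-6814) = -10*1/10*(-1/6814) = -1*(-1/6814) = 1/6814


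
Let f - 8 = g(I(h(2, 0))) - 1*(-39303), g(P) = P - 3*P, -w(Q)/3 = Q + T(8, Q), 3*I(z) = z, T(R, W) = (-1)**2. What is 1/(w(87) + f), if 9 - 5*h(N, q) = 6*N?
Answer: 5/195237 ≈ 2.5610e-5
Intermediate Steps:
T(R, W) = 1
h(N, q) = 9/5 - 6*N/5
I(z) = z/3
w(Q) = -3 - 3*Q (w(Q) = -3*(Q + 1) = -3*(1 + Q) = -3 - 3*Q)
g(P) = -2*P
f = 196557/5 (f = 8 + (-2*(9/5 - 6/5*2)/3 - 1*(-39303)) = 8 + (-2*(9/5 - 12/5)/3 + 39303) = 8 + (-2*(-3)/(3*5) + 39303) = 8 + (-2*(-1/5) + 39303) = 8 + (2/5 + 39303) = 8 + 196517/5 = 196557/5 ≈ 39311.)
1/(w(87) + f) = 1/((-3 - 3*87) + 196557/5) = 1/((-3 - 261) + 196557/5) = 1/(-264 + 196557/5) = 1/(195237/5) = 5/195237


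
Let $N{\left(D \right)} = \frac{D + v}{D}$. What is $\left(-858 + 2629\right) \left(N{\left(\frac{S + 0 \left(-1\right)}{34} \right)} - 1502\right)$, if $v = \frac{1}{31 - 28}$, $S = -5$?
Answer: $- \frac{39934279}{15} \approx -2.6623 \cdot 10^{6}$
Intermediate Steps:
$v = \frac{1}{3} \approx 0.33333$
$N{\left(D \right)} = \frac{\frac{1}{3} + D}{D}$ ($N{\left(D \right)} = \frac{D + \frac{1}{3}}{D} = \frac{\frac{1}{3} + D}{D}$)
$\left(-858 + 2629\right) \left(N{\left(\frac{S + 0 \left(-1\right)}{34} \right)} - 1502\right) = \left(-858 + 2629\right) \left(\frac{\frac{1}{3} + \frac{-5 + 0 \left(-1\right)}{34}}{\left(-5 + 0 \left(-1\right)\right) \frac{1}{34}} - 1502\right) = 1771 \left(\frac{\frac{1}{3} + \left(-5 + 0\right) \frac{1}{34}}{\left(-5 + 0\right) \frac{1}{34}} - 1502\right) = 1771 \left(\frac{\frac{1}{3} - \frac{5}{34}}{\left(-5\right) \frac{1}{34}} - 1502\right) = 1771 \left(\frac{\frac{1}{3} - \frac{5}{34}}{- \frac{5}{34}} - 1502\right) = 1771 \left(\left(- \frac{34}{5}\right) \frac{19}{102} - 1502\right) = 1771 \left(- \frac{19}{15} - 1502\right) = 1771 \left(- \frac{22549}{15}\right) = - \frac{39934279}{15}$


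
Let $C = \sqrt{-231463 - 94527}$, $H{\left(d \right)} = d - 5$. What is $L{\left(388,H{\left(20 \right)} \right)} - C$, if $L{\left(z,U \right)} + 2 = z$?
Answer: $386 - i \sqrt{325990} \approx 386.0 - 570.96 i$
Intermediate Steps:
$H{\left(d \right)} = -5 + d$ ($H{\left(d \right)} = d - 5 = -5 + d$)
$L{\left(z,U \right)} = -2 + z$
$C = i \sqrt{325990}$ ($C = \sqrt{-325990} = i \sqrt{325990} \approx 570.96 i$)
$L{\left(388,H{\left(20 \right)} \right)} - C = \left(-2 + 388\right) - i \sqrt{325990} = 386 - i \sqrt{325990}$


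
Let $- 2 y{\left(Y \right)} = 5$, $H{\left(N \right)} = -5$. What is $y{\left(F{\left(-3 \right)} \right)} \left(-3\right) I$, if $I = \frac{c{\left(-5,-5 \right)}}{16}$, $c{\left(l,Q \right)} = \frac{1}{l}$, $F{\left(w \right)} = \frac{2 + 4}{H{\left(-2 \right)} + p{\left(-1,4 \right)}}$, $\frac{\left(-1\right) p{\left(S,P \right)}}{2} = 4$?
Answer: $- \frac{3}{32} \approx -0.09375$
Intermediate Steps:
$p{\left(S,P \right)} = -8$ ($p{\left(S,P \right)} = \left(-2\right) 4 = -8$)
$F{\left(w \right)} = - \frac{6}{13}$ ($F{\left(w \right)} = \frac{2 + 4}{-5 - 8} = \frac{6}{-13} = 6 \left(- \frac{1}{13}\right) = - \frac{6}{13}$)
$y{\left(Y \right)} = - \frac{5}{2}$ ($y{\left(Y \right)} = \left(- \frac{1}{2}\right) 5 = - \frac{5}{2}$)
$I = - \frac{1}{80}$ ($I = \frac{1}{\left(-5\right) 16} = \left(- \frac{1}{5}\right) \frac{1}{16} = - \frac{1}{80} \approx -0.0125$)
$y{\left(F{\left(-3 \right)} \right)} \left(-3\right) I = \left(- \frac{5}{2}\right) \left(-3\right) \left(- \frac{1}{80}\right) = \frac{15}{2} \left(- \frac{1}{80}\right) = - \frac{3}{32}$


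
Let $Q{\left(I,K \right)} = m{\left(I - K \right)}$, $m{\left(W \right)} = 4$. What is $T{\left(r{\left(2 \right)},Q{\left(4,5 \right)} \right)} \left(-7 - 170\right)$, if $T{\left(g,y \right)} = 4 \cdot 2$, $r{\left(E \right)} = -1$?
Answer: $-1416$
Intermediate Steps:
$Q{\left(I,K \right)} = 4$
$T{\left(g,y \right)} = 8$
$T{\left(r{\left(2 \right)},Q{\left(4,5 \right)} \right)} \left(-7 - 170\right) = 8 \left(-7 - 170\right) = 8 \left(-177\right) = -1416$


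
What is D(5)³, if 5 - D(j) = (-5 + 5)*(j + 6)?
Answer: 125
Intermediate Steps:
D(j) = 5 (D(j) = 5 - (-5 + 5)*(j + 6) = 5 - 0*(6 + j) = 5 - 1*0 = 5 + 0 = 5)
D(5)³ = 5³ = 125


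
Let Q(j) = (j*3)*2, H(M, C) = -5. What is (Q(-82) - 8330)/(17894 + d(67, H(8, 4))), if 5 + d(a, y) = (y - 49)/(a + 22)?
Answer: -785158/1592067 ≈ -0.49317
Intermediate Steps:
Q(j) = 6*j (Q(j) = (3*j)*2 = 6*j)
d(a, y) = -5 + (-49 + y)/(22 + a) (d(a, y) = -5 + (y - 49)/(a + 22) = -5 + (-49 + y)/(22 + a))
(Q(-82) - 8330)/(17894 + d(67, H(8, 4))) = (6*(-82) - 8330)/(17894 + (-159 - 5 - 5*67)/(22 + 67)) = (-492 - 8330)/(17894 + (-159 - 5 - 335)/89) = -8822/(17894 + (1/89)*(-499)) = -8822/(17894 - 499/89) = -8822/1592067/89 = -8822*89/1592067 = -785158/1592067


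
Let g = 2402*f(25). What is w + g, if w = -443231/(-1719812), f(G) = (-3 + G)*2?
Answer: 181763933887/1719812 ≈ 1.0569e+5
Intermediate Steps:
f(G) = -6 + 2*G
w = 443231/1719812 (w = -443231*(-1/1719812) = 443231/1719812 ≈ 0.25772)
g = 105688 (g = 2402*(-6 + 2*25) = 2402*(-6 + 50) = 2402*44 = 105688)
w + g = 443231/1719812 + 105688 = 181763933887/1719812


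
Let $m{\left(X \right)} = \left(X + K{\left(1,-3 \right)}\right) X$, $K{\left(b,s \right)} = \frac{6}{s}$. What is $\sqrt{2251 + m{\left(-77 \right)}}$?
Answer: $3 \sqrt{926} \approx 91.291$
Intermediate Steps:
$m{\left(X \right)} = X \left(-2 + X\right)$ ($m{\left(X \right)} = \left(X + \frac{6}{-3}\right) X = \left(X + 6 \left(- \frac{1}{3}\right)\right) X = \left(X - 2\right) X = \left(-2 + X\right) X = X \left(-2 + X\right)$)
$\sqrt{2251 + m{\left(-77 \right)}} = \sqrt{2251 - 77 \left(-2 - 77\right)} = \sqrt{2251 - -6083} = \sqrt{2251 + 6083} = \sqrt{8334} = 3 \sqrt{926}$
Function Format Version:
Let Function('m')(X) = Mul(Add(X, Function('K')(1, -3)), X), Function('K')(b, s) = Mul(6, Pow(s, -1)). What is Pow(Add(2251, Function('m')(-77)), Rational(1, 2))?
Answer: Mul(3, Pow(926, Rational(1, 2))) ≈ 91.291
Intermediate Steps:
Function('m')(X) = Mul(X, Add(-2, X)) (Function('m')(X) = Mul(Add(X, Mul(6, Pow(-3, -1))), X) = Mul(Add(X, Mul(6, Rational(-1, 3))), X) = Mul(Add(X, -2), X) = Mul(Add(-2, X), X) = Mul(X, Add(-2, X)))
Pow(Add(2251, Function('m')(-77)), Rational(1, 2)) = Pow(Add(2251, Mul(-77, Add(-2, -77))), Rational(1, 2)) = Pow(Add(2251, Mul(-77, -79)), Rational(1, 2)) = Pow(Add(2251, 6083), Rational(1, 2)) = Pow(8334, Rational(1, 2)) = Mul(3, Pow(926, Rational(1, 2)))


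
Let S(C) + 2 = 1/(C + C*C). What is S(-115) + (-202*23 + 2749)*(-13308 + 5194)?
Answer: 201792476161/13110 ≈ 1.5392e+7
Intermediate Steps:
S(C) = -2 + 1/(C + C²) (S(C) = -2 + 1/(C + C*C) = -2 + 1/(C + C²))
S(-115) + (-202*23 + 2749)*(-13308 + 5194) = (1 - 2*(-115) - 2*(-115)²)/((-115)*(1 - 115)) + (-202*23 + 2749)*(-13308 + 5194) = -1/115*(1 + 230 - 2*13225)/(-114) + (-4646 + 2749)*(-8114) = -1/115*(-1/114)*(1 + 230 - 26450) - 1897*(-8114) = -1/115*(-1/114)*(-26219) + 15392258 = -26219/13110 + 15392258 = 201792476161/13110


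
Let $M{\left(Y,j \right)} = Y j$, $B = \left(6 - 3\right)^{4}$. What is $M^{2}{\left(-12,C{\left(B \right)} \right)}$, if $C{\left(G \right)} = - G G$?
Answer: $6198727824$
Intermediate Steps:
$B = 81$ ($B = \left(6 - 3\right)^{4} = 3^{4} = 81$)
$C{\left(G \right)} = - G^{2}$
$M^{2}{\left(-12,C{\left(B \right)} \right)} = \left(- 12 \left(- 81^{2}\right)\right)^{2} = \left(- 12 \left(\left(-1\right) 6561\right)\right)^{2} = \left(\left(-12\right) \left(-6561\right)\right)^{2} = 78732^{2} = 6198727824$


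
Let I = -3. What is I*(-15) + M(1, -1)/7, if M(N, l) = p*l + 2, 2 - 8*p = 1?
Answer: 2535/56 ≈ 45.268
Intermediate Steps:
p = ⅛ (p = ¼ - ⅛*1 = ¼ - ⅛ = ⅛ ≈ 0.12500)
M(N, l) = 2 + l/8 (M(N, l) = l/8 + 2 = 2 + l/8)
I*(-15) + M(1, -1)/7 = -3*(-15) + (2 + (⅛)*(-1))/7 = 45 + (2 - ⅛)*(⅐) = 45 + (15/8)*(⅐) = 45 + 15/56 = 2535/56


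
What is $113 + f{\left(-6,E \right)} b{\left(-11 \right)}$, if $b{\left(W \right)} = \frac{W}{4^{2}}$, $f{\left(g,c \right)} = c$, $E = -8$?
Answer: $\frac{237}{2} \approx 118.5$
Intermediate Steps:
$b{\left(W \right)} = \frac{W}{16}$
$113 + f{\left(-6,E \right)} b{\left(-11 \right)} = 113 - 8 \cdot \frac{1}{16} \left(-11\right) = 113 - - \frac{11}{2} = 113 + \frac{11}{2} = \frac{237}{2}$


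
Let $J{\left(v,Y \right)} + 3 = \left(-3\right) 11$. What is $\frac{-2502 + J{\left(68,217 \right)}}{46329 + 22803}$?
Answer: $- \frac{423}{11522} \approx -0.036712$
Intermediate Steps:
$J{\left(v,Y \right)} = -36$ ($J{\left(v,Y \right)} = -3 - 33 = -36$)
$\frac{-2502 + J{\left(68,217 \right)}}{46329 + 22803} = \frac{-2502 - 36}{46329 + 22803} = - \frac{2538}{69132} = \left(-2538\right) \frac{1}{69132} = - \frac{423}{11522}$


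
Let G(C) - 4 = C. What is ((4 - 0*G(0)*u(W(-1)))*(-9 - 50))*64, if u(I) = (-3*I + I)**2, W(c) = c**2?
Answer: -15104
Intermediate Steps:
G(C) = 4 + C
u(I) = 4*I**2 (u(I) = (-2*I)**2 = 4*I**2)
((4 - 0*G(0)*u(W(-1)))*(-9 - 50))*64 = ((4 - 0*(4 + 0)*4*((-1)**2)**2)*(-9 - 50))*64 = ((4 - 0*4*4*1**2)*(-59))*64 = ((4 - 0*4*1)*(-59))*64 = ((4 - 0*4)*(-59))*64 = ((4 - 1*0)*(-59))*64 = ((4 + 0)*(-59))*64 = (4*(-59))*64 = -236*64 = -15104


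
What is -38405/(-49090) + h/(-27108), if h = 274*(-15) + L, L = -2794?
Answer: 69000005/66536586 ≈ 1.0370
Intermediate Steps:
h = -6904 (h = 274*(-15) - 2794 = -4110 - 2794 = -6904)
-38405/(-49090) + h/(-27108) = -38405/(-49090) - 6904/(-27108) = -38405*(-1/49090) - 6904*(-1/27108) = 7681/9818 + 1726/6777 = 69000005/66536586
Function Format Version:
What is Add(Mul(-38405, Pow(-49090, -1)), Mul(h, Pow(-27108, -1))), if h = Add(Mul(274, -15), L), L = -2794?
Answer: Rational(69000005, 66536586) ≈ 1.0370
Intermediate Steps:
h = -6904 (h = Add(Mul(274, -15), -2794) = Add(-4110, -2794) = -6904)
Add(Mul(-38405, Pow(-49090, -1)), Mul(h, Pow(-27108, -1))) = Add(Mul(-38405, Pow(-49090, -1)), Mul(-6904, Pow(-27108, -1))) = Add(Mul(-38405, Rational(-1, 49090)), Mul(-6904, Rational(-1, 27108))) = Add(Rational(7681, 9818), Rational(1726, 6777)) = Rational(69000005, 66536586)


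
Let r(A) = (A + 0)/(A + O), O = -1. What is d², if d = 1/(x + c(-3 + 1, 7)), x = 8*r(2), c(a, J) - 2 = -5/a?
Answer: 4/1681 ≈ 0.0023795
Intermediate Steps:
r(A) = A/(-1 + A) (r(A) = (A + 0)/(A - 1) = A/(-1 + A))
c(a, J) = 2 - 5/a
x = 16 (x = 8*(2/(-1 + 2)) = 8*(2/1) = 8*(2*1) = 8*2 = 16)
d = 2/41 (d = 1/(16 + (2 - 5/(-3 + 1))) = 1/(16 + (2 - 5/(-2))) = 1/(16 + (2 - 5*(-½))) = 1/(16 + (2 + 5/2)) = 1/(16 + 9/2) = 1/(41/2) = 2/41 ≈ 0.048781)
d² = (2/41)² = 4/1681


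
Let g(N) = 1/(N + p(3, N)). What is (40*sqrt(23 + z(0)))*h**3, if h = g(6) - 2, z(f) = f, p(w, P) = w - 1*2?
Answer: -87880*sqrt(23)/343 ≈ -1228.7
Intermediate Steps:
p(w, P) = -2 + w (p(w, P) = w - 2 = -2 + w)
g(N) = 1/(1 + N) (g(N) = 1/(N + (-2 + 3)) = 1/(N + 1) = 1/(1 + N))
h = -13/7 (h = 1/(1 + 6) - 2 = 1/7 - 2 = -13/7 ≈ -1.8571)
(40*sqrt(23 + z(0)))*h**3 = (40*sqrt(23 + 0))*(-13/7)**3 = (40*sqrt(23))*(-2197/343) = -87880*sqrt(23)/343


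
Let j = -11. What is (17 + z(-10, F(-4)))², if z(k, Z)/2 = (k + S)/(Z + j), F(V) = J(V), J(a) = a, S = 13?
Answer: 6889/25 ≈ 275.56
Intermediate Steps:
F(V) = V
z(k, Z) = 2*(13 + k)/(-11 + Z) (z(k, Z) = 2*((k + 13)/(Z - 11)) = 2*((13 + k)/(-11 + Z)) = 2*(13 + k)/(-11 + Z))
(17 + z(-10, F(-4)))² = (17 + 2*(13 - 10)/(-11 - 4))² = (17 + 2*3/(-15))² = (17 + 2*(-1/15)*3)² = (17 - ⅖)² = (83/5)² = 6889/25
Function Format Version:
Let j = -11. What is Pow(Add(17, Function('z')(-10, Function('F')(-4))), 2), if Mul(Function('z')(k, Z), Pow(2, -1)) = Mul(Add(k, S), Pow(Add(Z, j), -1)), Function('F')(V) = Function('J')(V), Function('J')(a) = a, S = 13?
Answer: Rational(6889, 25) ≈ 275.56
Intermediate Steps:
Function('F')(V) = V
Function('z')(k, Z) = Mul(2, Pow(Add(-11, Z), -1), Add(13, k)) (Function('z')(k, Z) = Mul(2, Mul(Add(k, 13), Pow(Add(Z, -11), -1))) = Mul(2, Mul(Add(13, k), Pow(Add(-11, Z), -1))) = Mul(2, Mul(Pow(Add(-11, Z), -1), Add(13, k))) = Mul(2, Pow(Add(-11, Z), -1), Add(13, k)))
Pow(Add(17, Function('z')(-10, Function('F')(-4))), 2) = Pow(Add(17, Mul(2, Pow(Add(-11, -4), -1), Add(13, -10))), 2) = Pow(Add(17, Mul(2, Pow(-15, -1), 3)), 2) = Pow(Add(17, Mul(2, Rational(-1, 15), 3)), 2) = Pow(Add(17, Rational(-2, 5)), 2) = Pow(Rational(83, 5), 2) = Rational(6889, 25)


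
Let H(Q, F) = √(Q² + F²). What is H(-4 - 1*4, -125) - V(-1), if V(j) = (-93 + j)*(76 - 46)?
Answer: 2820 + √15689 ≈ 2945.3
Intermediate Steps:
H(Q, F) = √(F² + Q²)
V(j) = -2790 + 30*j (V(j) = (-93 + j)*30 = -2790 + 30*j)
H(-4 - 1*4, -125) - V(-1) = √((-125)² + (-4 - 1*4)²) - (-2790 + 30*(-1)) = √(15625 + (-4 - 4)²) - (-2790 - 30) = √(15625 + (-8)²) - 1*(-2820) = √(15625 + 64) + 2820 = √15689 + 2820 = 2820 + √15689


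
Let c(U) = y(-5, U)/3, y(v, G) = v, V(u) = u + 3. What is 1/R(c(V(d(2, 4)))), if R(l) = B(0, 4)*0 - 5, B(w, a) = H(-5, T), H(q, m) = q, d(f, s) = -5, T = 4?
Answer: -⅕ ≈ -0.20000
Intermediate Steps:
V(u) = 3 + u
B(w, a) = -5
c(U) = -5/3
R(l) = -5 (R(l) = -5*0 - 5 = 0 - 5 = -5)
1/R(c(V(d(2, 4)))) = 1/(-5) = -⅕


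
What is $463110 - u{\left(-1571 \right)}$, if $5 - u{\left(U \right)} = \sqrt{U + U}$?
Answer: $463105 + i \sqrt{3142} \approx 4.6311 \cdot 10^{5} + 56.054 i$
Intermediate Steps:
$u{\left(U \right)} = 5 - \sqrt{2} \sqrt{U}$ ($u{\left(U \right)} = 5 - \sqrt{U + U} = 5 - \sqrt{2 U} = 5 - \sqrt{2} \sqrt{U}$)
$463110 - u{\left(-1571 \right)} = 463110 - \left(5 - \sqrt{2} \sqrt{-1571}\right) = 463110 - \left(5 - \sqrt{2} i \sqrt{1571}\right) = 463110 - \left(5 - i \sqrt{3142}\right) = 463105 + i \sqrt{3142}$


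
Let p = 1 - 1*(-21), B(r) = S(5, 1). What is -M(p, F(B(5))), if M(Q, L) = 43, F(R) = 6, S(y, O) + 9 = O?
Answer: -43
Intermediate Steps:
S(y, O) = -9 + O
B(r) = -8 (B(r) = -9 + 1 = -8)
p = 22 (p = 1 + 21 = 22)
-M(p, F(B(5))) = -1*43 = -43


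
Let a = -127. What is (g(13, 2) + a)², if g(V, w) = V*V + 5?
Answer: 2209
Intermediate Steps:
g(V, w) = 5 + V² (g(V, w) = V² + 5 = 5 + V²)
(g(13, 2) + a)² = ((5 + 13²) - 127)² = ((5 + 169) - 127)² = (174 - 127)² = 47² = 2209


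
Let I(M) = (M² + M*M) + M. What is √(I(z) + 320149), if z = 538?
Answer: 5*√35983 ≈ 948.46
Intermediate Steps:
I(M) = M + 2*M² (I(M) = (M² + M²) + M = 2*M² + M = M + 2*M²)
√(I(z) + 320149) = √(538*(1 + 2*538) + 320149) = √(538*(1 + 1076) + 320149) = √(538*1077 + 320149) = √(579426 + 320149) = √899575 = 5*√35983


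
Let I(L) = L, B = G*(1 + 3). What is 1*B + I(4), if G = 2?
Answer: 12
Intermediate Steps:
B = 8 (B = 2*(1 + 3) = 2*4 = 8)
1*B + I(4) = 1*8 + 4 = 8 + 4 = 12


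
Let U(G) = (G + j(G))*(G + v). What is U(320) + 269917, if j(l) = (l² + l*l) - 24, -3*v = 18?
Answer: 64670061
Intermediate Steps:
v = -6 (v = -⅓*18 = -6)
j(l) = -24 + 2*l² (j(l) = (l² + l²) - 24 = 2*l² - 24 = -24 + 2*l²)
U(G) = (-6 + G)*(-24 + G + 2*G²) (U(G) = (G + (-24 + 2*G²))*(G - 6) = (-24 + G + 2*G²)*(-6 + G) = (-6 + G)*(-24 + G + 2*G²))
U(320) + 269917 = (144 - 30*320 - 11*320² + 2*320³) + 269917 = (144 - 9600 - 11*102400 + 2*32768000) + 269917 = (144 - 9600 - 1126400 + 65536000) + 269917 = 64400144 + 269917 = 64670061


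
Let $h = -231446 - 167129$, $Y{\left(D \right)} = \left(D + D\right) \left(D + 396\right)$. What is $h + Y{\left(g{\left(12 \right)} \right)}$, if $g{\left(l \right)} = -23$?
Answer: $-415733$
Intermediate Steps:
$Y{\left(D \right)} = 2 D \left(396 + D\right)$
$h = -398575$ ($h = -231446 - 167129 = -398575$)
$h + Y{\left(g{\left(12 \right)} \right)} = -398575 + 2 \left(-23\right) \left(396 - 23\right) = -398575 + 2 \left(-23\right) 373 = -398575 - 17158 = -415733$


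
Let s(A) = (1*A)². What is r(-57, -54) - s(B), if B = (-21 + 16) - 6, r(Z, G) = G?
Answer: -175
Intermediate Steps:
B = -11 (B = -5 - 6 = -11)
s(A) = A²
r(-57, -54) - s(B) = -54 - 1*(-11)² = -54 - 1*121 = -54 - 121 = -175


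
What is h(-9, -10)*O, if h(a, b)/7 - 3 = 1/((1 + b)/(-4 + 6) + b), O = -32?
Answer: -19040/29 ≈ -656.55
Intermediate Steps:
h(a, b) = 21 + 7/(½ + 3*b/2) (h(a, b) = 21 + 7/((1 + b)/(-4 + 6) + b) = 21 + 7/((1 + b)/2 + b) = 21 + 7/((1 + b)*(½) + b) = 21 + 7/((½ + b/2) + b) = 21 + 7/(½ + 3*b/2))
h(-9, -10)*O = (7*(5 + 9*(-10))/(1 + 3*(-10)))*(-32) = (7*(5 - 90)/(1 - 30))*(-32) = (7*(-85)/(-29))*(-32) = (7*(-1/29)*(-85))*(-32) = (595/29)*(-32) = -19040/29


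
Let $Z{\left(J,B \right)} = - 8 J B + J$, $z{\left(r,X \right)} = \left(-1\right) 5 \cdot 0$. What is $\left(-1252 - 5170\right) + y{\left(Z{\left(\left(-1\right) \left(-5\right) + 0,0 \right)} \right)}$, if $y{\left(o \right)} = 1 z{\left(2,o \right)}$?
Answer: $-6422$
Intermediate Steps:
$z{\left(r,X \right)} = 0$ ($z{\left(r,X \right)} = \left(-5\right) 0 = 0$)
$Z{\left(J,B \right)} = J - 8 B J$ ($Z{\left(J,B \right)} = - 8 B J + J = J - 8 B J$)
$y{\left(o \right)} = 0$ ($y{\left(o \right)} = 1 \cdot 0 = 0$)
$\left(-1252 - 5170\right) + y{\left(Z{\left(\left(-1\right) \left(-5\right) + 0,0 \right)} \right)} = \left(-1252 - 5170\right) + 0 = -6422 + 0 = -6422$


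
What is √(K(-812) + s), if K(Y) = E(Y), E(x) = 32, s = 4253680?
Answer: 4*√265857 ≈ 2062.5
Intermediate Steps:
K(Y) = 32
√(K(-812) + s) = √(32 + 4253680) = √4253712 = 4*√265857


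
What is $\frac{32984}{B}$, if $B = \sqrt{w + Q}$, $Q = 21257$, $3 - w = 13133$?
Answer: $\frac{4712 \sqrt{903}}{387} \approx 365.88$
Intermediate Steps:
$w = -13130$ ($w = 3 - 13133 = -13130$)
$B = 3 \sqrt{903}$ ($B = \sqrt{-13130 + 21257} = \sqrt{8127} = 3 \sqrt{903} \approx 90.15$)
$\frac{32984}{B} = \frac{32984}{3 \sqrt{903}} = 32984 \frac{\sqrt{903}}{2709} = \frac{4712 \sqrt{903}}{387}$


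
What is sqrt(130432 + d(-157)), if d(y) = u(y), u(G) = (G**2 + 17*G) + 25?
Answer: sqrt(152437) ≈ 390.43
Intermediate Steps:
u(G) = 25 + G**2 + 17*G
d(y) = 25 + y**2 + 17*y
sqrt(130432 + d(-157)) = sqrt(130432 + (25 + (-157)**2 + 17*(-157))) = sqrt(130432 + (25 + 24649 - 2669)) = sqrt(130432 + 22005) = sqrt(152437)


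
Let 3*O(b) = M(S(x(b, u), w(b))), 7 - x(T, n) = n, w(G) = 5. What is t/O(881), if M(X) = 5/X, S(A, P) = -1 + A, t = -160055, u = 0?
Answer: -576198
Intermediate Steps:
x(T, n) = 7 - n
O(b) = 5/18 (O(b) = (5/(-1 + (7 - 1*0)))/3 = (5/(-1 + (7 + 0)))/3 = (5/(-1 + 7))/3 = (5/6)/3 = (5*(⅙))/3 = (⅓)*(⅚) = 5/18)
t/O(881) = -160055/5/18 = -160055*18/5 = -576198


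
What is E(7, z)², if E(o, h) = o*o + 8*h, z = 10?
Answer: 16641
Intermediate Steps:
E(o, h) = o² + 8*h
E(7, z)² = (7² + 8*10)² = (49 + 80)² = 129² = 16641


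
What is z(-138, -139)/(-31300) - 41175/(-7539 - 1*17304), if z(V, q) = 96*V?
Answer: 134824797/64798825 ≈ 2.0807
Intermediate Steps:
z(-138, -139)/(-31300) - 41175/(-7539 - 1*17304) = (96*(-138))/(-31300) - 41175/(-7539 - 1*17304) = -13248*(-1/31300) - 41175/(-7539 - 17304) = 3312/7825 - 41175/(-24843) = 3312/7825 - 41175*(-1/24843) = 3312/7825 + 13725/8281 = 134824797/64798825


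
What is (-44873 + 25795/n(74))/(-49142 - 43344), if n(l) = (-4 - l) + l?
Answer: 205287/369944 ≈ 0.55491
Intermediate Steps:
n(l) = -4
(-44873 + 25795/n(74))/(-49142 - 43344) = (-44873 + 25795/(-4))/(-49142 - 43344) = (-44873 + 25795*(-¼))/(-92486) = (-44873 - 25795/4)*(-1/92486) = -205287/4*(-1/92486) = 205287/369944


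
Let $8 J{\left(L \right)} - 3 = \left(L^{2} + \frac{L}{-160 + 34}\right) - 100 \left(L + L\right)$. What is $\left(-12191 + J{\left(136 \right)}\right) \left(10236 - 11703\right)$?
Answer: $\frac{1090876685}{56} \approx 1.948 \cdot 10^{7}$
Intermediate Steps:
$J{\left(L \right)} = \frac{3}{8} - \frac{25201 L}{1008} + \frac{L^{2}}{8}$ ($J{\left(L \right)} = \frac{3}{8} + \frac{\left(L^{2} + \frac{L}{-160 + 34}\right) - 100 \left(L + L\right)}{8} = \frac{3}{8} + \frac{\left(L^{2} + \frac{L}{-126}\right) - 100 \cdot 2 L}{8} = \frac{3}{8} + \frac{\left(L^{2} - \frac{L}{126}\right) - 200 L}{8} = \frac{3}{8} + \frac{L^{2} - \frac{25201 L}{126}}{8} = \frac{3}{8} + \left(- \frac{25201 L}{1008} + \frac{L^{2}}{8}\right) = \frac{3}{8} - \frac{25201 L}{1008} + \frac{L^{2}}{8}$)
$\left(-12191 + J{\left(136 \right)}\right) \left(10236 - 11703\right) = \left(-12191 + \left(\frac{3}{8} - \frac{428417}{126} + \frac{136^{2}}{8}\right)\right) \left(10236 - 11703\right) = \left(-12191 + \left(\frac{3}{8} - \frac{428417}{126} + \frac{1}{8} \cdot 18496\right)\right) \left(-1467\right) = \left(-12191 + \left(\frac{3}{8} - \frac{428417}{126} + 2312\right)\right) \left(-1467\right) = \left(-12191 - \frac{548231}{504}\right) \left(-1467\right) = \left(- \frac{6692495}{504}\right) \left(-1467\right) = \frac{1090876685}{56}$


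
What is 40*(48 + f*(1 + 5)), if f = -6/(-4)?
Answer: 2280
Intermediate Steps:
f = 3/2 (f = -6*(-¼) = 3/2 ≈ 1.5000)
40*(48 + f*(1 + 5)) = 40*(48 + 3*(1 + 5)/2) = 40*(48 + (3/2)*6) = 40*(48 + 9) = 40*57 = 2280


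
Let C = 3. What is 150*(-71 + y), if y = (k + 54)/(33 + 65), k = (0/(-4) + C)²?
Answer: -73875/7 ≈ -10554.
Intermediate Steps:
k = 9 (k = (0/(-4) + 3)² = (0*(-¼) + 3)² = (0 + 3)² = 3² = 9)
y = 9/14 (y = (9 + 54)/(33 + 65) = 63/98 = 63*(1/98) = 9/14 ≈ 0.64286)
150*(-71 + y) = 150*(-71 + 9/14) = 150*(-985/14) = -73875/7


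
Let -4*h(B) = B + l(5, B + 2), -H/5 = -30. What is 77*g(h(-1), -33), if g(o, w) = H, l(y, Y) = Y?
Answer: 11550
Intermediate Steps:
H = 150 (H = -5*(-30) = 150)
h(B) = -½ - B/2 (h(B) = -(B + (B + 2))/4 = -(B + (2 + B))/4 = -(2 + 2*B)/4 = -½ - B/2)
g(o, w) = 150
77*g(h(-1), -33) = 77*150 = 11550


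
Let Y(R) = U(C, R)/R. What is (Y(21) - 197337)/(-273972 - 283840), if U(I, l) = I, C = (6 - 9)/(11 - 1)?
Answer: 13813591/39046840 ≈ 0.35377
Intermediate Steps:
C = -3/10 ≈ -0.30000
Y(R) = -3/(10*R)
(Y(21) - 197337)/(-273972 - 283840) = (-3/10/21 - 197337)/(-273972 - 283840) = (-3/10*1/21 - 197337)/(-557812) = (-1/70 - 197337)*(-1/557812) = -13813591/70*(-1/557812) = 13813591/39046840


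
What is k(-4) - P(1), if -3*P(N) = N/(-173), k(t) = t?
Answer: -2077/519 ≈ -4.0019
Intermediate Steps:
P(N) = N/519 (P(N) = -N/(3*(-173)) = -N*(-1)/(3*173) = -(-1)*N/519 = N/519)
k(-4) - P(1) = -4 - 1/519 = -2077/519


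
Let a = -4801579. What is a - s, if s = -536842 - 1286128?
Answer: -2978609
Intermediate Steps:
s = -1822970
a - s = -4801579 - 1*(-1822970) = -4801579 + 1822970 = -2978609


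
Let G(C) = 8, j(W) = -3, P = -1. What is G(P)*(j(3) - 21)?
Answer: -192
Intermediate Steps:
G(P)*(j(3) - 21) = 8*(-3 - 21) = 8*(-24) = -192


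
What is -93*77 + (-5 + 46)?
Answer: -7120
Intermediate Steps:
-93*77 + (-5 + 46) = -7161 + 41 = -7120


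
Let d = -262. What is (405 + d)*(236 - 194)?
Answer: 6006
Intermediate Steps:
(405 + d)*(236 - 194) = (405 - 262)*(236 - 194) = 143*42 = 6006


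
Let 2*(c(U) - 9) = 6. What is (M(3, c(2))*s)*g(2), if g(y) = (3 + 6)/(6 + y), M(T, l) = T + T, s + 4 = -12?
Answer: -108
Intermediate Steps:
s = -16 (s = -4 - 12 = -16)
c(U) = 12 (c(U) = 9 + (½)*6 = 9 + 3 = 12)
M(T, l) = 2*T
g(y) = 9/(6 + y)
(M(3, c(2))*s)*g(2) = ((2*3)*(-16))*(9/(6 + 2)) = (6*(-16))*(9/8) = -864/8 = -96*9/8 = -108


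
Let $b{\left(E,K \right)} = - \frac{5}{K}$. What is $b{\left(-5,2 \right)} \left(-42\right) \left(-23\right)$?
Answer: $-2415$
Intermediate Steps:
$b{\left(-5,2 \right)} \left(-42\right) \left(-23\right) = - \frac{5}{2} \left(-42\right) \left(-23\right) = \left(-5\right) \frac{1}{2} \left(-42\right) \left(-23\right) = \left(- \frac{5}{2}\right) \left(-42\right) \left(-23\right) = 105 \left(-23\right) = -2415$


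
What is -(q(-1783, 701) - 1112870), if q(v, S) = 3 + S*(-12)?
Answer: 1121279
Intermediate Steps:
q(v, S) = 3 - 12*S
-(q(-1783, 701) - 1112870) = -((3 - 12*701) - 1112870) = -((3 - 8412) - 1112870) = -(-8409 - 1112870) = -1*(-1121279) = 1121279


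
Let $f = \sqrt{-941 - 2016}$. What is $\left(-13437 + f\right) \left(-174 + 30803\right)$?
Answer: $-411561873 + 30629 i \sqrt{2957} \approx -4.1156 \cdot 10^{8} + 1.6656 \cdot 10^{6} i$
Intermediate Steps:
$f = i \sqrt{2957}$ ($f = \sqrt{-2957} = i \sqrt{2957} \approx 54.378 i$)
$\left(-13437 + f\right) \left(-174 + 30803\right) = \left(-13437 + i \sqrt{2957}\right) \left(-174 + 30803\right) = \left(-13437 + i \sqrt{2957}\right) 30629 = -411561873 + 30629 i \sqrt{2957}$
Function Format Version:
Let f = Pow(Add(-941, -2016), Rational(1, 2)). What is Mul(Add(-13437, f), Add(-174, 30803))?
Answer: Add(-411561873, Mul(30629, I, Pow(2957, Rational(1, 2)))) ≈ Add(-4.1156e+8, Mul(1.6656e+6, I))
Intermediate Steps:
f = Mul(I, Pow(2957, Rational(1, 2))) (f = Pow(-2957, Rational(1, 2)) = Mul(I, Pow(2957, Rational(1, 2))) ≈ Mul(54.378, I))
Mul(Add(-13437, f), Add(-174, 30803)) = Mul(Add(-13437, Mul(I, Pow(2957, Rational(1, 2)))), Add(-174, 30803)) = Mul(Add(-13437, Mul(I, Pow(2957, Rational(1, 2)))), 30629) = Add(-411561873, Mul(30629, I, Pow(2957, Rational(1, 2))))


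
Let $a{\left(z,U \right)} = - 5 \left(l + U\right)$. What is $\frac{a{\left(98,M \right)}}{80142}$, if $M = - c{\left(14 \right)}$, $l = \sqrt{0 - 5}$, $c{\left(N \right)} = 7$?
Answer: $\frac{35}{80142} - \frac{5 i \sqrt{5}}{80142} \approx 0.00043672 - 0.00013951 i$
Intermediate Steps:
$l = i \sqrt{5}$ ($l = \sqrt{-5} = i \sqrt{5} \approx 2.2361 i$)
$M = -7$ ($M = \left(-1\right) 7 = -7$)
$a{\left(z,U \right)} = - 5 U - 5 i \sqrt{5}$ ($a{\left(z,U \right)} = - 5 \left(i \sqrt{5} + U\right) = - 5 \left(U + i \sqrt{5}\right) = - 5 U - 5 i \sqrt{5}$)
$\frac{a{\left(98,M \right)}}{80142} = \frac{\left(-5\right) \left(-7\right) - 5 i \sqrt{5}}{80142} = \left(35 - 5 i \sqrt{5}\right) \frac{1}{80142} = \frac{35}{80142} - \frac{5 i \sqrt{5}}{80142}$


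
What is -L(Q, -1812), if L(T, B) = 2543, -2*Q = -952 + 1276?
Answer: -2543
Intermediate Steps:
Q = -162 (Q = -(-952 + 1276)/2 = -½*324 = -162)
-L(Q, -1812) = -1*2543 = -2543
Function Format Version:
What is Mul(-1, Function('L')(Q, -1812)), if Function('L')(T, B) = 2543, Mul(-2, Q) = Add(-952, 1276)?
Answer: -2543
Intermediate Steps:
Q = -162 (Q = Mul(Rational(-1, 2), Add(-952, 1276)) = Mul(Rational(-1, 2), 324) = -162)
Mul(-1, Function('L')(Q, -1812)) = Mul(-1, 2543) = -2543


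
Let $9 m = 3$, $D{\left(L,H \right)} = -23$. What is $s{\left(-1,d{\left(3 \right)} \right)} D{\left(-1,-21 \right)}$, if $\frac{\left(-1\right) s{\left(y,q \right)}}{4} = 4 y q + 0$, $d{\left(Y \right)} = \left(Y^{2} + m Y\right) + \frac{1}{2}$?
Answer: $-3864$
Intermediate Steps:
$m = \frac{1}{3}$ ($m = \frac{1}{9} \cdot 3 = \frac{1}{3} \approx 0.33333$)
$d{\left(Y \right)} = \frac{1}{2} + Y^{2} + \frac{Y}{3}$ ($d{\left(Y \right)} = \left(Y^{2} + \frac{Y}{3}\right) + \frac{1}{2} = \frac{1}{2} + Y^{2} + \frac{Y}{3}$)
$s{\left(y,q \right)} = - 16 q y$ ($s{\left(y,q \right)} = - 4 \left(4 y q + 0\right) = - 4 \left(4 q y + 0\right) = - 4 \cdot 4 q y = - 16 q y$)
$s{\left(-1,d{\left(3 \right)} \right)} D{\left(-1,-21 \right)} = \left(-16\right) \left(\frac{1}{2} + 3^{2} + \frac{1}{3} \cdot 3\right) \left(-1\right) \left(-23\right) = \left(-16\right) \left(\frac{1}{2} + 9 + 1\right) \left(-1\right) \left(-23\right) = \left(-16\right) \frac{21}{2} \left(-1\right) \left(-23\right) = 168 \left(-23\right) = -3864$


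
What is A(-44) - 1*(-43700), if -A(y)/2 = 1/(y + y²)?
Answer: 41340199/946 ≈ 43700.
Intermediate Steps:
A(y) = -2/(y + y²)
A(-44) - 1*(-43700) = -2/(-44*(1 - 44)) - 1*(-43700) = -2*(-1/44)/(-43) + 43700 = -2*(-1/44)*(-1/43) + 43700 = -1/946 + 43700 = 41340199/946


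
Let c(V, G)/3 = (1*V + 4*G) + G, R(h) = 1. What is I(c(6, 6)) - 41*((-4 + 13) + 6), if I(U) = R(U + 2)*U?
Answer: -507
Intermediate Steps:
c(V, G) = 3*V + 15*G (c(V, G) = 3*((1*V + 4*G) + G) = 3*((V + 4*G) + G) = 3*(V + 5*G) = 3*V + 15*G)
I(U) = U (I(U) = 1*U = U)
I(c(6, 6)) - 41*((-4 + 13) + 6) = (3*6 + 15*6) - 41*((-4 + 13) + 6) = (18 + 90) - 41*(9 + 6) = 108 - 41*15 = 108 - 615 = -507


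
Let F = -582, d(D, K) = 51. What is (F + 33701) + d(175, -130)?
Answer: 33170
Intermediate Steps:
(F + 33701) + d(175, -130) = (-582 + 33701) + 51 = 33119 + 51 = 33170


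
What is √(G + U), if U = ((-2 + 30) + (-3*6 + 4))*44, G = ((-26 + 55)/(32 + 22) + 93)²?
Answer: √27308857/54 ≈ 96.774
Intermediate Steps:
G = 25512601/2916 (G = (29/54 + 93)² = (5051/54)² = 25512601/2916 ≈ 8749.2)
U = 616 (U = (28 + (-18 + 4))*44 = (28 - 14)*44 = 14*44 = 616)
√(G + U) = √(25512601/2916 + 616) = √(27308857/2916) = √27308857/54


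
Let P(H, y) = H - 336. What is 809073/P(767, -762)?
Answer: 809073/431 ≈ 1877.2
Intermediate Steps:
P(H, y) = -336 + H
809073/P(767, -762) = 809073/(-336 + 767) = 809073/431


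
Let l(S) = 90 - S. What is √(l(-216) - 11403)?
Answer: 9*I*√137 ≈ 105.34*I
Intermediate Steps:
√(l(-216) - 11403) = √((90 - 1*(-216)) - 11403) = √((90 + 216) - 11403) = √(306 - 11403) = √(-11097) = 9*I*√137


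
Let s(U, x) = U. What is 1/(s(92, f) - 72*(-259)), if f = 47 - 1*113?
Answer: 1/18740 ≈ 5.3362e-5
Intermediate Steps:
f = -66 (f = 47 - 113 = -66)
1/(s(92, f) - 72*(-259)) = 1/(92 - 72*(-259)) = 1/(92 + 18648) = 1/18740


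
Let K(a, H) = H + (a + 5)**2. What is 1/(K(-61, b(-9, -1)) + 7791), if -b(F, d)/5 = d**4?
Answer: 1/10922 ≈ 9.1558e-5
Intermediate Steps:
b(F, d) = -5*d**4
K(a, H) = H + (5 + a)**2
1/(K(-61, b(-9, -1)) + 7791) = 1/((-5*(-1)**4 + (5 - 61)**2) + 7791) = 1/((-5*1 + (-56)**2) + 7791) = 1/((-5 + 3136) + 7791) = 1/(3131 + 7791) = 1/10922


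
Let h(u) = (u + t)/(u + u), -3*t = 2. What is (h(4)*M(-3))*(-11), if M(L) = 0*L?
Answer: 0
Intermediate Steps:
t = -2/3 (t = -1/3*2 = -2/3 ≈ -0.66667)
M(L) = 0
h(u) = (-2/3 + u)/(2*u) (h(u) = (u - 2/3)/(u + u) = (-2/3 + u)/((2*u)) = (-2/3 + u)*(1/(2*u)) = (-2/3 + u)/(2*u))
(h(4)*M(-3))*(-11) = (((1/6)*(-2 + 3*4)/4)*0)*(-11) = (((1/6)*(1/4)*(-2 + 12))*0)*(-11) = (((1/6)*(1/4)*10)*0)*(-11) = ((5/12)*0)*(-11) = 0*(-11) = 0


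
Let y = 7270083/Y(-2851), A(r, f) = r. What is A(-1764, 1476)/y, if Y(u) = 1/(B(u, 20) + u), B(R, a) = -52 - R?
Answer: 49/10501231 ≈ 4.6661e-6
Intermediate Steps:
Y(u) = -1/52 (Y(u) = 1/((-52 - u) + u) = 1/(-52) = -1/52)
y = -378044316 (y = 7270083/(-1/52) = 7270083*(-52) = -378044316)
A(-1764, 1476)/y = -1764/(-378044316) = -1764*(-1/378044316) = 49/10501231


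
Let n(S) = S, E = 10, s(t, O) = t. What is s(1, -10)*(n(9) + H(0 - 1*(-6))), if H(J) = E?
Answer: 19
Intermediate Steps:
H(J) = 10
s(1, -10)*(n(9) + H(0 - 1*(-6))) = 1*(9 + 10) = 1*19 = 19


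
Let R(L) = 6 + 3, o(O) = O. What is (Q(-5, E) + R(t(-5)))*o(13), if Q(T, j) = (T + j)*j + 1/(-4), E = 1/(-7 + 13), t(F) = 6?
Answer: 1859/18 ≈ 103.28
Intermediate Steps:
E = ⅙ (E = 1/6 = ⅙ ≈ 0.16667)
Q(T, j) = -¼ + j*(T + j) (Q(T, j) = j*(T + j) - ¼ = -¼ + j*(T + j))
R(L) = 9
(Q(-5, E) + R(t(-5)))*o(13) = ((-¼ + (⅙)² - 5*⅙) + 9)*13 = ((-¼ + 1/36 - ⅚) + 9)*13 = (-19/18 + 9)*13 = (143/18)*13 = 1859/18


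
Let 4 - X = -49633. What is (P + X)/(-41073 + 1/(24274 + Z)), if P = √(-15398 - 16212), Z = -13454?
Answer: -537072340/444409859 - 10820*I*√31610/444409859 ≈ -1.2085 - 0.0043287*I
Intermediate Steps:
X = 49637 (X = 4 - 1*(-49633) = 4 + 49633 = 49637)
P = I*√31610 (P = √(-31610) = I*√31610 ≈ 177.79*I)
(P + X)/(-41073 + 1/(24274 + Z)) = (I*√31610 + 49637)/(-41073 + 1/(24274 - 13454)) = (49637 + I*√31610)/(-41073 + 1/10820) = (49637 + I*√31610)/(-444409859/10820) = (49637 + I*√31610)*(-10820/444409859) = -537072340/444409859 - 10820*I*√31610/444409859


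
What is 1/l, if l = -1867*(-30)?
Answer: 1/56010 ≈ 1.7854e-5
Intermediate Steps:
l = 56010
1/l = 1/56010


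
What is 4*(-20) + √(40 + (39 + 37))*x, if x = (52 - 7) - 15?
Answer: -80 + 60*√29 ≈ 243.11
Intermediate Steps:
x = 30 (x = 45 - 15 = 30)
4*(-20) + √(40 + (39 + 37))*x = 4*(-20) + √(40 + (39 + 37))*30 = -80 + √(40 + 76)*30 = -80 + √116*30 = -80 + (2*√29)*30 = -80 + 60*√29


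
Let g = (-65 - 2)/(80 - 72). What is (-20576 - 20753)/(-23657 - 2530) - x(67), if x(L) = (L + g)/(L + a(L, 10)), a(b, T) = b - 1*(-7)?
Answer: 11445803/9846312 ≈ 1.1624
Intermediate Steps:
a(b, T) = 7 + b (a(b, T) = b + 7 = 7 + b)
g = -67/8 ≈ -8.3750
x(L) = (-67/8 + L)/(7 + 2*L) (x(L) = (L - 67/8)/(L + (7 + L)) = (-67/8 + L)/(7 + 2*L))
(-20576 - 20753)/(-23657 - 2530) - x(67) = (-20576 - 20753)/(-23657 - 2530) - (-67 + 8*67)/(8*(7 + 2*67)) = -41329/(-26187) - (-67 + 536)/(8*(7 + 134)) = -41329*(-1/26187) - 469/(8*141) = 41329/26187 - 469/(8*141) = 41329/26187 - 1*469/1128 = 41329/26187 - 469/1128 = 11445803/9846312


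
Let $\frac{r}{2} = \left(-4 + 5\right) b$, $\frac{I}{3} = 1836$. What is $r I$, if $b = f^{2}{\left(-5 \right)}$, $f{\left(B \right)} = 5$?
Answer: $275400$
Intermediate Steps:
$I = 5508$ ($I = 3 \cdot 1836 = 5508$)
$b = 25$ ($b = 5^{2} = 25$)
$r = 50$ ($r = 2 \left(-4 + 5\right) 25 = 2 \cdot 1 \cdot 25 = 2 \cdot 25 = 50$)
$r I = 50 \cdot 5508 = 275400$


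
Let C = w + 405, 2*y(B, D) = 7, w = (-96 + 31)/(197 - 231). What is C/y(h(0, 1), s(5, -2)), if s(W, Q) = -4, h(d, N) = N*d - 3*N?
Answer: 13835/119 ≈ 116.26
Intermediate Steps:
h(d, N) = -3*N + N*d
w = 65/34 (w = -65/(-34) = -65*(-1/34) = 65/34 ≈ 1.9118)
y(B, D) = 7/2 (y(B, D) = (½)*7 = 7/2)
C = 13835/34 (C = 65/34 + 405 = 13835/34 ≈ 406.91)
C/y(h(0, 1), s(5, -2)) = 13835/(34*(7/2)) = (13835/34)*(2/7) = 13835/119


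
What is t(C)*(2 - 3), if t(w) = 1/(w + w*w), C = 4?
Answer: -1/20 ≈ -0.050000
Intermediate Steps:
t(w) = 1/(w + w²)
t(C)*(2 - 3) = (1/(4*(1 + 4)))*(2 - 3) = ((¼)/5)*(-1) = ((¼)*(⅕))*(-1) = (1/20)*(-1) = -1/20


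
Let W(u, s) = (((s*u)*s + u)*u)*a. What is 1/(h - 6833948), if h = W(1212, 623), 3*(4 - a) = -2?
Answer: 1/2660652261412 ≈ 3.7585e-13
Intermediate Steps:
a = 14/3 (a = 4 - 1/3*(-2) = 4 + 2/3 = 14/3 ≈ 4.6667)
W(u, s) = 14*u*(u + u*s**2)/3 (W(u, s) = (((s*u)*s + u)*u)*(14/3) = ((u*s**2 + u)*u)*(14/3) = ((u + u*s**2)*u)*(14/3) = (u*(u + u*s**2))*(14/3) = 14*u*(u + u*s**2)/3)
h = 2660659095360 (h = (14/3)*1212**2*(1 + 623**2) = (14/3)*1468944*(1 + 388129) = (14/3)*1468944*388130 = 2660659095360)
1/(h - 6833948) = 1/(2660659095360 - 6833948) = 1/2660652261412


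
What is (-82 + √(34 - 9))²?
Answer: 5929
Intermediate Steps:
(-82 + √(34 - 9))² = (-82 + √25)² = (-82 + 5)² = (-77)² = 5929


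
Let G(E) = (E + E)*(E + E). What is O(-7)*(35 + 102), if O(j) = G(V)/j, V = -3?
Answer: -4932/7 ≈ -704.57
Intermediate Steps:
G(E) = 4*E**2 (G(E) = (2*E)*(2*E) = 4*E**2)
O(j) = 36/j (O(j) = (4*(-3)**2)/j = (4*9)/j = 36/j)
O(-7)*(35 + 102) = (36/(-7))*(35 + 102) = (36*(-1/7))*137 = -36/7*137 = -4932/7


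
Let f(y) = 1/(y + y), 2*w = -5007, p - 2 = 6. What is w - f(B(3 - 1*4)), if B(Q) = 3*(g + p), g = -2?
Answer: -90127/36 ≈ -2503.5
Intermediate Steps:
p = 8 (p = 2 + 6 = 8)
w = -5007/2 (w = (½)*(-5007) = -5007/2 ≈ -2503.5)
B(Q) = 18 (B(Q) = 3*(-2 + 8) = 3*6 = 18)
f(y) = 1/(2*y)
w - f(B(3 - 1*4)) = -5007/2 - 1/(2*18) = -5007/2 - 1*1/36 = -5007/2 - 1/36 = -90127/36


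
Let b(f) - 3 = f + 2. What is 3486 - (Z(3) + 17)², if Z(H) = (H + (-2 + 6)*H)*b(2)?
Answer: -11398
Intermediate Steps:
b(f) = 5 + f (b(f) = 3 + (f + 2) = 3 + (2 + f) = 5 + f)
Z(H) = 35*H (Z(H) = (H + (-2 + 6)*H)*(5 + 2) = (H + 4*H)*7 = (5*H)*7 = 35*H)
3486 - (Z(3) + 17)² = 3486 - (35*3 + 17)² = 3486 - (105 + 17)² = 3486 - 1*122² = 3486 - 1*14884 = 3486 - 14884 = -11398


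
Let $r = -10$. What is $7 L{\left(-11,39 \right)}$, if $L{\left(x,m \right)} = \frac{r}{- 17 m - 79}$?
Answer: $\frac{5}{53} \approx 0.09434$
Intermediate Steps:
$L{\left(x,m \right)} = - \frac{10}{-79 - 17 m}$ ($L{\left(x,m \right)} = - \frac{10}{- 17 m - 79} = - \frac{10}{-79 - 17 m}$)
$7 L{\left(-11,39 \right)} = 7 \frac{10}{79 + 17 \cdot 39} = 7 \frac{10}{79 + 663} = 7 \cdot \frac{10}{742} = 7 \cdot 10 \cdot \frac{1}{742} = 7 \cdot \frac{5}{371} = \frac{5}{53}$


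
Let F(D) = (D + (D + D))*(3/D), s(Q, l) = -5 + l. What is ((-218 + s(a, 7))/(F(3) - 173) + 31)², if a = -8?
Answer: 1755625/1681 ≈ 1044.4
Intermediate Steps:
F(D) = 9 (F(D) = (D + 2*D)*(3/D) = (3*D)*(3/D) = 9)
((-218 + s(a, 7))/(F(3) - 173) + 31)² = ((-218 + (-5 + 7))/(9 - 173) + 31)² = ((-218 + 2)/(-164) + 31)² = (-216*(-1/164) + 31)² = (54/41 + 31)² = (1325/41)² = 1755625/1681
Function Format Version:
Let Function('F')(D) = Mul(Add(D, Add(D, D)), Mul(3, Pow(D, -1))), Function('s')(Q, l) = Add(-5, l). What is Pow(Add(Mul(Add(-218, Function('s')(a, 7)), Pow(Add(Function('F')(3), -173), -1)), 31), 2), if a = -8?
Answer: Rational(1755625, 1681) ≈ 1044.4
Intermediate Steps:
Function('F')(D) = 9 (Function('F')(D) = Mul(Add(D, Mul(2, D)), Mul(3, Pow(D, -1))) = Mul(Mul(3, D), Mul(3, Pow(D, -1))) = 9)
Pow(Add(Mul(Add(-218, Function('s')(a, 7)), Pow(Add(Function('F')(3), -173), -1)), 31), 2) = Pow(Add(Mul(Add(-218, Add(-5, 7)), Pow(Add(9, -173), -1)), 31), 2) = Pow(Add(Mul(Add(-218, 2), Pow(-164, -1)), 31), 2) = Pow(Add(Mul(-216, Rational(-1, 164)), 31), 2) = Pow(Add(Rational(54, 41), 31), 2) = Pow(Rational(1325, 41), 2) = Rational(1755625, 1681)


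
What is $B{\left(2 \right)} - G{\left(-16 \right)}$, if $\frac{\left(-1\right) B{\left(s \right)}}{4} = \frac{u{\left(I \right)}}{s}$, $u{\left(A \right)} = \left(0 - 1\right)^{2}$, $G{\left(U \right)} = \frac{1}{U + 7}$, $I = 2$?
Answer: $- \frac{17}{9} \approx -1.8889$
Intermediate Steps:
$G{\left(U \right)} = \frac{1}{7 + U}$
$u{\left(A \right)} = 1$ ($u{\left(A \right)} = \left(-1\right)^{2} = 1$)
$B{\left(s \right)} = - \frac{4}{s}$ ($B{\left(s \right)} = - 4 \cdot 1 \frac{1}{s} = - \frac{4}{s}$)
$B{\left(2 \right)} - G{\left(-16 \right)} = - \frac{4}{2} - \frac{1}{7 - 16} = \left(-4\right) \frac{1}{2} - \frac{1}{-9} = -2 - - \frac{1}{9} = -2 + \frac{1}{9} = - \frac{17}{9}$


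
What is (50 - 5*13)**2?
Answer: 225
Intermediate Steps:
(50 - 5*13)**2 = (50 - 65)**2 = (-15)**2 = 225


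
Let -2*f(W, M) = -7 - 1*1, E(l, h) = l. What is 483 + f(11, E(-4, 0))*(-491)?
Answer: -1481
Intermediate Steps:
f(W, M) = 4 (f(W, M) = -(-7 - 1*1)/2 = -(-7 - 1)/2 = -1/2*(-8) = 4)
483 + f(11, E(-4, 0))*(-491) = 483 + 4*(-491) = 483 - 1964 = -1481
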